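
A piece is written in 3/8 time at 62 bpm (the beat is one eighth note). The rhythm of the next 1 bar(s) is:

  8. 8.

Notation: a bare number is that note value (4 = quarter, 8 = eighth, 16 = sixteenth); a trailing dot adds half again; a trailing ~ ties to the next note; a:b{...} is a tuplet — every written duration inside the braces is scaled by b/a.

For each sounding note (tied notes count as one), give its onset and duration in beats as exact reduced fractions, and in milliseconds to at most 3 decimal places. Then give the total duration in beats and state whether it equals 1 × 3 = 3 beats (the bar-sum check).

1) 0.0ms=0b +1451.613ms=3/2b
2) 1451.613ms=3/2b +1451.613ms=3/2b
Σ=3b of 3 (62bpm 3/8) — PASS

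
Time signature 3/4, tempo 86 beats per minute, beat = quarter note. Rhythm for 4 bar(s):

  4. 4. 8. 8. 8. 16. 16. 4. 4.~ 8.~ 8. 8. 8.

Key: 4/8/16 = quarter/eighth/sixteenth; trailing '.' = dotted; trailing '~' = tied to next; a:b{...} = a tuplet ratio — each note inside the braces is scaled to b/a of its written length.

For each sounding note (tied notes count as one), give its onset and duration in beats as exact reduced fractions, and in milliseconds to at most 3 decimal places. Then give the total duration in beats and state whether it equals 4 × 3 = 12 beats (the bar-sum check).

1) 0.0ms=0b +1046.512ms=3/2b
2) 1046.512ms=3/2b +1046.512ms=3/2b
3) 2093.023ms=3b +523.256ms=3/4b
4) 2616.279ms=15/4b +523.256ms=3/4b
5) 3139.535ms=9/2b +523.256ms=3/4b
6) 3662.791ms=21/4b +261.628ms=3/8b
7) 3924.419ms=45/8b +261.628ms=3/8b
8) 4186.047ms=6b +1046.512ms=3/2b
9) 5232.558ms=15/2b +2093.023ms=3b
10) 7325.581ms=21/2b +523.256ms=3/4b
11) 7848.837ms=45/4b +523.256ms=3/4b
Σ=12b of 12 (86bpm 3/4) — PASS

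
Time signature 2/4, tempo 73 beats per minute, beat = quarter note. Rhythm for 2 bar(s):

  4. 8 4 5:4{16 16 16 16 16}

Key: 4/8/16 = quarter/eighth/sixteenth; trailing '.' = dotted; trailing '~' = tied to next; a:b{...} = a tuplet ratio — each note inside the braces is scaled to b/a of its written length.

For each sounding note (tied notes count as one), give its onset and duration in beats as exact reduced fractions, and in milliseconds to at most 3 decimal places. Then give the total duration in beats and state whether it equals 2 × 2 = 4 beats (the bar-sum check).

1) 0.0ms=0b +1232.877ms=3/2b
2) 1232.877ms=3/2b +410.959ms=1/2b
3) 1643.836ms=2b +821.918ms=1b
4) 2465.753ms=3b +164.384ms=1/5b
5) 2630.137ms=16/5b +164.384ms=1/5b
6) 2794.521ms=17/5b +164.384ms=1/5b
7) 2958.904ms=18/5b +164.384ms=1/5b
8) 3123.288ms=19/5b +164.384ms=1/5b
Σ=4b of 4 (73bpm 2/4) — PASS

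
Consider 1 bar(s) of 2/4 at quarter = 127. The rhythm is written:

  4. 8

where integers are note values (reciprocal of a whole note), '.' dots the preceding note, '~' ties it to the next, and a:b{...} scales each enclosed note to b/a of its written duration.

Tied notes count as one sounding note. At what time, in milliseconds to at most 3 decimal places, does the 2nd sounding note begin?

1. 0.0ms @ 0 + 708.661ms (3/2)
2. 708.661ms @ 3/2 + 236.22ms (1/2)

note 2 onset = 3/2b = 708.661ms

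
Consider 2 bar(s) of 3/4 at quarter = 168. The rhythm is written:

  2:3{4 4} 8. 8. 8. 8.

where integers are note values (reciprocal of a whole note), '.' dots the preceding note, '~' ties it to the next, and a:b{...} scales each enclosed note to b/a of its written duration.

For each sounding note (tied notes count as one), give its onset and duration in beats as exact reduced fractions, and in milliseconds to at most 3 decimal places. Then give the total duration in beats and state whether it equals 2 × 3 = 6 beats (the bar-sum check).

1) 0.0ms=0b +535.714ms=3/2b
2) 535.714ms=3/2b +535.714ms=3/2b
3) 1071.429ms=3b +267.857ms=3/4b
4) 1339.286ms=15/4b +267.857ms=3/4b
5) 1607.143ms=9/2b +267.857ms=3/4b
6) 1875.0ms=21/4b +267.857ms=3/4b
Σ=6b of 6 (168bpm 3/4) — PASS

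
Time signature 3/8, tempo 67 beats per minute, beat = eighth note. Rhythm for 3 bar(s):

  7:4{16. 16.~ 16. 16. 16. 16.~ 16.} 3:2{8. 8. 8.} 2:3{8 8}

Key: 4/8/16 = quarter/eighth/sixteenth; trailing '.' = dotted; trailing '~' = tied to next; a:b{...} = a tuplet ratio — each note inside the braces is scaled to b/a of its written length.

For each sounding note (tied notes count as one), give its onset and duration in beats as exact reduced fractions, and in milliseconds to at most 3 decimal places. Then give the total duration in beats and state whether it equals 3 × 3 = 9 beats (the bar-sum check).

1) 0.0ms=0b +383.795ms=3/7b
2) 383.795ms=3/7b +767.591ms=6/7b
3) 1151.386ms=9/7b +383.795ms=3/7b
4) 1535.181ms=12/7b +383.795ms=3/7b
5) 1918.977ms=15/7b +767.591ms=6/7b
6) 2686.567ms=3b +895.522ms=1b
7) 3582.09ms=4b +895.522ms=1b
8) 4477.612ms=5b +895.522ms=1b
9) 5373.134ms=6b +1343.284ms=3/2b
10) 6716.418ms=15/2b +1343.284ms=3/2b
Σ=9b of 9 (67bpm 3/8) — PASS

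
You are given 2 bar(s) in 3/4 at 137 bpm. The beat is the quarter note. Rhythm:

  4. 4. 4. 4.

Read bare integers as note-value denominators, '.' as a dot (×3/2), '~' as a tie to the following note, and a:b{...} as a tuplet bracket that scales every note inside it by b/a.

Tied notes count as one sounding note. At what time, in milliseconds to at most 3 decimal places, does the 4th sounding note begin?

1. 0.0ms @ 0 + 656.934ms (3/2)
2. 656.934ms @ 3/2 + 656.934ms (3/2)
3. 1313.869ms @ 3 + 656.934ms (3/2)
4. 1970.803ms @ 9/2 + 656.934ms (3/2)

note 4 onset = 9/2b = 1970.803ms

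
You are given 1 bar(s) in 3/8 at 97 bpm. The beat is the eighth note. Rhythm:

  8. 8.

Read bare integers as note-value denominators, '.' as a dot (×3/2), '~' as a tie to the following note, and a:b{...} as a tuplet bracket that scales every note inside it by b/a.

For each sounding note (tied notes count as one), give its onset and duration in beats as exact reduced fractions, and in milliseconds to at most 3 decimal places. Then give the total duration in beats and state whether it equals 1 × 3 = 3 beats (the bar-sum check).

1) 0.0ms=0b +927.835ms=3/2b
2) 927.835ms=3/2b +927.835ms=3/2b
Σ=3b of 3 (97bpm 3/8) — PASS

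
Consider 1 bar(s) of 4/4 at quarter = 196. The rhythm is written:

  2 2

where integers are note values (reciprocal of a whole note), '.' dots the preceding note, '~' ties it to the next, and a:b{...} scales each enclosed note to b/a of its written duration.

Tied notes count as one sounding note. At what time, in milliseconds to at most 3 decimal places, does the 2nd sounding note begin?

1. 0.0ms @ 0 + 612.245ms (2)
2. 612.245ms @ 2 + 612.245ms (2)

note 2 onset = 2b = 612.245ms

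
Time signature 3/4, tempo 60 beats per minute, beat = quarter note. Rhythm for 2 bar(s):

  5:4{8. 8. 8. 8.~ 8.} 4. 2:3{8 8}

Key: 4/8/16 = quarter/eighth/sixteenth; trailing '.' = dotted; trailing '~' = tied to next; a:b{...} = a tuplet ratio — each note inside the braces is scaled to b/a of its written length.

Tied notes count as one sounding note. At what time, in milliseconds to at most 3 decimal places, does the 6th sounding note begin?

1. 0.0ms @ 0 + 600.0ms (3/5)
2. 600.0ms @ 3/5 + 600.0ms (3/5)
3. 1200.0ms @ 6/5 + 600.0ms (3/5)
4. 1800.0ms @ 9/5 + 1200.0ms (6/5)
5. 3000.0ms @ 3 + 1500.0ms (3/2)
6. 4500.0ms @ 9/2 + 750.0ms (3/4)
7. 5250.0ms @ 21/4 + 750.0ms (3/4)

note 6 onset = 9/2b = 4500.0ms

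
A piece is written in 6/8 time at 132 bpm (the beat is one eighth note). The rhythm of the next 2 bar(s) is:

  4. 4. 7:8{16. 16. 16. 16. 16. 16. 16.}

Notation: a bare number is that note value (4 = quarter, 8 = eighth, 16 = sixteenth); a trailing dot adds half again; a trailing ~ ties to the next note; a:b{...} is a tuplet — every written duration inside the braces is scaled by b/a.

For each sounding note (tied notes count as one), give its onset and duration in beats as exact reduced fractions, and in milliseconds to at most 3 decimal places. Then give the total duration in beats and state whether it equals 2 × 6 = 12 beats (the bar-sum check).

1) 0.0ms=0b +1363.636ms=3b
2) 1363.636ms=3b +1363.636ms=3b
3) 2727.273ms=6b +389.61ms=6/7b
4) 3116.883ms=48/7b +389.61ms=6/7b
5) 3506.494ms=54/7b +389.61ms=6/7b
6) 3896.104ms=60/7b +389.61ms=6/7b
7) 4285.714ms=66/7b +389.61ms=6/7b
8) 4675.325ms=72/7b +389.61ms=6/7b
9) 5064.935ms=78/7b +389.61ms=6/7b
Σ=12b of 12 (132bpm 6/8) — PASS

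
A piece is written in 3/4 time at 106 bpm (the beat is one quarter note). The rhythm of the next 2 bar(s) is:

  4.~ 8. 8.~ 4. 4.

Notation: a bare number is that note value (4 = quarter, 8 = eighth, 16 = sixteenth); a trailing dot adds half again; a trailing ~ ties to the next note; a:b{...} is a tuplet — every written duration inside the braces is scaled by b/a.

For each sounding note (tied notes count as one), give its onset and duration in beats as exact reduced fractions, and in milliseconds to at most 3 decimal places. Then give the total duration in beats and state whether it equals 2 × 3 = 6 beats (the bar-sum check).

1) 0.0ms=0b +1273.585ms=9/4b
2) 1273.585ms=9/4b +1273.585ms=9/4b
3) 2547.17ms=9/2b +849.057ms=3/2b
Σ=6b of 6 (106bpm 3/4) — PASS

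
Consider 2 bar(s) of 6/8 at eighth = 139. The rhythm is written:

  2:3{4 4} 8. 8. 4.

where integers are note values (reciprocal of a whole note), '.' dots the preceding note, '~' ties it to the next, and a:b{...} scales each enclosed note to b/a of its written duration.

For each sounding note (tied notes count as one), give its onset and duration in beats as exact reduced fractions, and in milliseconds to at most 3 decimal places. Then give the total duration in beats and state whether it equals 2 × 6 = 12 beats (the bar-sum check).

1) 0.0ms=0b +1294.964ms=3b
2) 1294.964ms=3b +1294.964ms=3b
3) 2589.928ms=6b +647.482ms=3/2b
4) 3237.41ms=15/2b +647.482ms=3/2b
5) 3884.892ms=9b +1294.964ms=3b
Σ=12b of 12 (139bpm 6/8) — PASS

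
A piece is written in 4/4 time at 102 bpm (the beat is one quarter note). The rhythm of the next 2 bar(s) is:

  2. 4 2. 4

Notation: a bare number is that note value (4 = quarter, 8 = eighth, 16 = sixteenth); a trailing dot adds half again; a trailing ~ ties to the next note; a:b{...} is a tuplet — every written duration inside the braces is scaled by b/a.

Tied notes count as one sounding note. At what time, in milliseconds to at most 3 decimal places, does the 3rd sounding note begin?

1. 0.0ms @ 0 + 1764.706ms (3)
2. 1764.706ms @ 3 + 588.235ms (1)
3. 2352.941ms @ 4 + 1764.706ms (3)
4. 4117.647ms @ 7 + 588.235ms (1)

note 3 onset = 4b = 2352.941ms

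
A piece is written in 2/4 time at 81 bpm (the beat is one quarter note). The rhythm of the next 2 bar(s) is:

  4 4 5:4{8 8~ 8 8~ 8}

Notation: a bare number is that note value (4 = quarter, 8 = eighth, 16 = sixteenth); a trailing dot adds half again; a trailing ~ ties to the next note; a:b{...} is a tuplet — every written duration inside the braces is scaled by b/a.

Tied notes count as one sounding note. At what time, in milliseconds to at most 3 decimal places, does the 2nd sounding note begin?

1. 0.0ms @ 0 + 740.741ms (1)
2. 740.741ms @ 1 + 740.741ms (1)
3. 1481.481ms @ 2 + 296.296ms (2/5)
4. 1777.778ms @ 12/5 + 592.593ms (4/5)
5. 2370.37ms @ 16/5 + 592.593ms (4/5)

note 2 onset = 1b = 740.741ms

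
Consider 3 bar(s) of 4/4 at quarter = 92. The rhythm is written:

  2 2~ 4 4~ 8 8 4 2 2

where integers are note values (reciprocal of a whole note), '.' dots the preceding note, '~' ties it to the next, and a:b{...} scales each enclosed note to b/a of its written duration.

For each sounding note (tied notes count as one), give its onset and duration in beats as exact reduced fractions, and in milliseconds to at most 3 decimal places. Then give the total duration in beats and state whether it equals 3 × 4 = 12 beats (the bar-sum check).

1) 0.0ms=0b +1304.348ms=2b
2) 1304.348ms=2b +1956.522ms=3b
3) 3260.87ms=5b +978.261ms=3/2b
4) 4239.13ms=13/2b +326.087ms=1/2b
5) 4565.217ms=7b +652.174ms=1b
6) 5217.391ms=8b +1304.348ms=2b
7) 6521.739ms=10b +1304.348ms=2b
Σ=12b of 12 (92bpm 4/4) — PASS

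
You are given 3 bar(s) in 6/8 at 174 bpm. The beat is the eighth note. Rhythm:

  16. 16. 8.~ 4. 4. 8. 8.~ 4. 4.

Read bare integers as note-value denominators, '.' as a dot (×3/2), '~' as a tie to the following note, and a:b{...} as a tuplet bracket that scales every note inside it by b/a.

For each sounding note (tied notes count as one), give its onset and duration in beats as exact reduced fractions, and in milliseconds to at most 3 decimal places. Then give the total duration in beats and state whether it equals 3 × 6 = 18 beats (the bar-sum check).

1) 0.0ms=0b +258.621ms=3/4b
2) 258.621ms=3/4b +258.621ms=3/4b
3) 517.241ms=3/2b +1551.724ms=9/2b
4) 2068.966ms=6b +1034.483ms=3b
5) 3103.448ms=9b +517.241ms=3/2b
6) 3620.69ms=21/2b +1551.724ms=9/2b
7) 5172.414ms=15b +1034.483ms=3b
Σ=18b of 18 (174bpm 6/8) — PASS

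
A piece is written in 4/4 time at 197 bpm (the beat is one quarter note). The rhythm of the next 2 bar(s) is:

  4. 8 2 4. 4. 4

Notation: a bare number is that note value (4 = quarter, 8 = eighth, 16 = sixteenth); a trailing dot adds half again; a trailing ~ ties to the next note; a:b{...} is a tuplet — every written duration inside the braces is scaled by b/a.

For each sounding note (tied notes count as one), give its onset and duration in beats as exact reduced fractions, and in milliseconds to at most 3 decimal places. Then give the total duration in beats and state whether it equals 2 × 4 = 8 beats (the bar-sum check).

1) 0.0ms=0b +456.853ms=3/2b
2) 456.853ms=3/2b +152.284ms=1/2b
3) 609.137ms=2b +609.137ms=2b
4) 1218.274ms=4b +456.853ms=3/2b
5) 1675.127ms=11/2b +456.853ms=3/2b
6) 2131.98ms=7b +304.569ms=1b
Σ=8b of 8 (197bpm 4/4) — PASS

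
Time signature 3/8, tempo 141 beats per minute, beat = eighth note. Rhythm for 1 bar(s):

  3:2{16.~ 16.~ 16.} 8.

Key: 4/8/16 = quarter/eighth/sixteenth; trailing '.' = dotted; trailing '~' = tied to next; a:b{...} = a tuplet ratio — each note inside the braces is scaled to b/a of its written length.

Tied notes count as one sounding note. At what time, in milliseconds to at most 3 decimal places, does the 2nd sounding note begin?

1. 0.0ms @ 0 + 638.298ms (3/2)
2. 638.298ms @ 3/2 + 638.298ms (3/2)

note 2 onset = 3/2b = 638.298ms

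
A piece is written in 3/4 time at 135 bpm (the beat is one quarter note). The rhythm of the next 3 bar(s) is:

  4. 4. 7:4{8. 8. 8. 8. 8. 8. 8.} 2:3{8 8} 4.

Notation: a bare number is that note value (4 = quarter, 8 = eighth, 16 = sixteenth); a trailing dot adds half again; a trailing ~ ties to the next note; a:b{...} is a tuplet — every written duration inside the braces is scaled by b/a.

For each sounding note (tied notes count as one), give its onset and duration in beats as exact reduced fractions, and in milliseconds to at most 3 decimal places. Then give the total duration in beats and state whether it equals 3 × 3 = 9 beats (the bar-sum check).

1) 0.0ms=0b +666.667ms=3/2b
2) 666.667ms=3/2b +666.667ms=3/2b
3) 1333.333ms=3b +190.476ms=3/7b
4) 1523.81ms=24/7b +190.476ms=3/7b
5) 1714.286ms=27/7b +190.476ms=3/7b
6) 1904.762ms=30/7b +190.476ms=3/7b
7) 2095.238ms=33/7b +190.476ms=3/7b
8) 2285.714ms=36/7b +190.476ms=3/7b
9) 2476.19ms=39/7b +190.476ms=3/7b
10) 2666.667ms=6b +333.333ms=3/4b
11) 3000.0ms=27/4b +333.333ms=3/4b
12) 3333.333ms=15/2b +666.667ms=3/2b
Σ=9b of 9 (135bpm 3/4) — PASS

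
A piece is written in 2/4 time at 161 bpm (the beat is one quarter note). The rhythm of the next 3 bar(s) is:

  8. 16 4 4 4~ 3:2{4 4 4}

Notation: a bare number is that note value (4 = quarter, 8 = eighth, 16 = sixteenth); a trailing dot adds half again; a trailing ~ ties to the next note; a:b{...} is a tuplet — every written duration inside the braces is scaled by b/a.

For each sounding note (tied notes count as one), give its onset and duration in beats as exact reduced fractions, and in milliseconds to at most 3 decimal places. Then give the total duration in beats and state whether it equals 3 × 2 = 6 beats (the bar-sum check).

1) 0.0ms=0b +279.503ms=3/4b
2) 279.503ms=3/4b +93.168ms=1/4b
3) 372.671ms=1b +372.671ms=1b
4) 745.342ms=2b +372.671ms=1b
5) 1118.012ms=3b +621.118ms=5/3b
6) 1739.13ms=14/3b +248.447ms=2/3b
7) 1987.578ms=16/3b +248.447ms=2/3b
Σ=6b of 6 (161bpm 2/4) — PASS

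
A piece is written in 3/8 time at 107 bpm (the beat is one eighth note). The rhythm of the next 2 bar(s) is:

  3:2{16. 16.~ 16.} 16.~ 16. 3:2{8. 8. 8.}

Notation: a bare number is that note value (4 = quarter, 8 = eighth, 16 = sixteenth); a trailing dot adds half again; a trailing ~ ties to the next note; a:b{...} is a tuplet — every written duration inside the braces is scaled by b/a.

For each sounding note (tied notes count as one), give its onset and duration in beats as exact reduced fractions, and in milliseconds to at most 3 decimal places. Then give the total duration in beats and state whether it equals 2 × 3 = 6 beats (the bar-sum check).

1) 0.0ms=0b +280.374ms=1/2b
2) 280.374ms=1/2b +560.748ms=1b
3) 841.121ms=3/2b +841.121ms=3/2b
4) 1682.243ms=3b +560.748ms=1b
5) 2242.991ms=4b +560.748ms=1b
6) 2803.738ms=5b +560.748ms=1b
Σ=6b of 6 (107bpm 3/8) — PASS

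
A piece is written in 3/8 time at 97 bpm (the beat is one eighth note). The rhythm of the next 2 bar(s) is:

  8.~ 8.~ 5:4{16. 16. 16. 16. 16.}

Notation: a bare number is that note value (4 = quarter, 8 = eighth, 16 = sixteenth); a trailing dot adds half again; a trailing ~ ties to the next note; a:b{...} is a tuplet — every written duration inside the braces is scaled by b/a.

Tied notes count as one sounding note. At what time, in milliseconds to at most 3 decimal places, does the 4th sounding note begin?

note 4 onset = 24/5b = 2969.072ms

1. 0.0ms @ 0 + 2226.804ms (18/5)
2. 2226.804ms @ 18/5 + 371.134ms (3/5)
3. 2597.938ms @ 21/5 + 371.134ms (3/5)
4. 2969.072ms @ 24/5 + 371.134ms (3/5)
5. 3340.206ms @ 27/5 + 371.134ms (3/5)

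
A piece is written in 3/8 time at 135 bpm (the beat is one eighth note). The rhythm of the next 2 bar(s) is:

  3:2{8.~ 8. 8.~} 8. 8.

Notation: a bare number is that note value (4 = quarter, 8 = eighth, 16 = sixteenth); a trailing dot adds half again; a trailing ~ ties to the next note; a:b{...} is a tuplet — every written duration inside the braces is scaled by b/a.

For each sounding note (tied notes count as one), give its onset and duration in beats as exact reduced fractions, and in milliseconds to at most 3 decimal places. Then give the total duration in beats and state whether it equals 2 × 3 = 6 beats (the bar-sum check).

1) 0.0ms=0b +888.889ms=2b
2) 888.889ms=2b +1111.111ms=5/2b
3) 2000.0ms=9/2b +666.667ms=3/2b
Σ=6b of 6 (135bpm 3/8) — PASS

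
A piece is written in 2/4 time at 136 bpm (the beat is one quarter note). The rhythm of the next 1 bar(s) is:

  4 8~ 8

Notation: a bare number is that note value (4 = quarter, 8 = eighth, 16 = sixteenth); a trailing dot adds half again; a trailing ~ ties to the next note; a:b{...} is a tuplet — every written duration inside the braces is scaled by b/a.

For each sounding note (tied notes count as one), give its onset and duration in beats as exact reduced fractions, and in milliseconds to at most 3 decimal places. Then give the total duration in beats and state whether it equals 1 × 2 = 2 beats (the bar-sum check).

1) 0.0ms=0b +441.176ms=1b
2) 441.176ms=1b +441.176ms=1b
Σ=2b of 2 (136bpm 2/4) — PASS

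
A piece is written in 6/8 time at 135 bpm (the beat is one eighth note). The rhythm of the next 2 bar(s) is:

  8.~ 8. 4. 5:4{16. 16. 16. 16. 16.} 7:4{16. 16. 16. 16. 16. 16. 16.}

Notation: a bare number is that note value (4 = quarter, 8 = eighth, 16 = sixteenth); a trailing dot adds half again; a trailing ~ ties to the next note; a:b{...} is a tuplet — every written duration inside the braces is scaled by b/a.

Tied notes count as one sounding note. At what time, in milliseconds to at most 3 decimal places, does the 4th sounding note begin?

note 4 onset = 33/5b = 2933.333ms

1. 0.0ms @ 0 + 1333.333ms (3)
2. 1333.333ms @ 3 + 1333.333ms (3)
3. 2666.667ms @ 6 + 266.667ms (3/5)
4. 2933.333ms @ 33/5 + 266.667ms (3/5)
5. 3200.0ms @ 36/5 + 266.667ms (3/5)
6. 3466.667ms @ 39/5 + 266.667ms (3/5)
7. 3733.333ms @ 42/5 + 266.667ms (3/5)
8. 4000.0ms @ 9 + 190.476ms (3/7)
9. 4190.476ms @ 66/7 + 190.476ms (3/7)
10. 4380.952ms @ 69/7 + 190.476ms (3/7)
11. 4571.429ms @ 72/7 + 190.476ms (3/7)
12. 4761.905ms @ 75/7 + 190.476ms (3/7)
13. 4952.381ms @ 78/7 + 190.476ms (3/7)
14. 5142.857ms @ 81/7 + 190.476ms (3/7)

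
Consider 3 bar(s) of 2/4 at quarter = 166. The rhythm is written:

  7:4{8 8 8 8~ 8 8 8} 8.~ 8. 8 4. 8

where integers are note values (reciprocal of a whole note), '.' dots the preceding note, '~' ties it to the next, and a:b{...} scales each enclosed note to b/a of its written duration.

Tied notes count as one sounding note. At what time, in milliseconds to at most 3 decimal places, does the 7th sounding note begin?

note 7 onset = 2b = 722.892ms

1. 0.0ms @ 0 + 103.27ms (2/7)
2. 103.27ms @ 2/7 + 103.27ms (2/7)
3. 206.54ms @ 4/7 + 103.27ms (2/7)
4. 309.811ms @ 6/7 + 206.54ms (4/7)
5. 516.351ms @ 10/7 + 103.27ms (2/7)
6. 619.621ms @ 12/7 + 103.27ms (2/7)
7. 722.892ms @ 2 + 542.169ms (3/2)
8. 1265.06ms @ 7/2 + 180.723ms (1/2)
9. 1445.783ms @ 4 + 542.169ms (3/2)
10. 1987.952ms @ 11/2 + 180.723ms (1/2)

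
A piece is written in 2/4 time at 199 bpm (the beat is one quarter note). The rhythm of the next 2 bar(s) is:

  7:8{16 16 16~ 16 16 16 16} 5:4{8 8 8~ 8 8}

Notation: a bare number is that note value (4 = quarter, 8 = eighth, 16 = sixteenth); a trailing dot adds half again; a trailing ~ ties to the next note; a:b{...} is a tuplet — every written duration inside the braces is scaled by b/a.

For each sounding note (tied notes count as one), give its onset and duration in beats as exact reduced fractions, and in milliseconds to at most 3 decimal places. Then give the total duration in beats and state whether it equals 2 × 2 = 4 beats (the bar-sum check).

1) 0.0ms=0b +86.145ms=2/7b
2) 86.145ms=2/7b +86.145ms=2/7b
3) 172.29ms=4/7b +172.29ms=4/7b
4) 344.58ms=8/7b +86.145ms=2/7b
5) 430.725ms=10/7b +86.145ms=2/7b
6) 516.87ms=12/7b +86.145ms=2/7b
7) 603.015ms=2b +120.603ms=2/5b
8) 723.618ms=12/5b +120.603ms=2/5b
9) 844.221ms=14/5b +241.206ms=4/5b
10) 1085.427ms=18/5b +120.603ms=2/5b
Σ=4b of 4 (199bpm 2/4) — PASS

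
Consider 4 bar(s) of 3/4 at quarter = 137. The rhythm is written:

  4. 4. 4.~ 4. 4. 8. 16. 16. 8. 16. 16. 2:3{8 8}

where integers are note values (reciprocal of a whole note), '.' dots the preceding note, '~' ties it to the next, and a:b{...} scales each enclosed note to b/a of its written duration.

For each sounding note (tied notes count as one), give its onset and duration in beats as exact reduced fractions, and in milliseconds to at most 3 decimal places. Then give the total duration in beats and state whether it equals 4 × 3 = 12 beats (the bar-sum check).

1) 0.0ms=0b +656.934ms=3/2b
2) 656.934ms=3/2b +656.934ms=3/2b
3) 1313.869ms=3b +1313.869ms=3b
4) 2627.737ms=6b +656.934ms=3/2b
5) 3284.672ms=15/2b +328.467ms=3/4b
6) 3613.139ms=33/4b +164.234ms=3/8b
7) 3777.372ms=69/8b +164.234ms=3/8b
8) 3941.606ms=9b +328.467ms=3/4b
9) 4270.073ms=39/4b +164.234ms=3/8b
10) 4434.307ms=81/8b +164.234ms=3/8b
11) 4598.54ms=21/2b +328.467ms=3/4b
12) 4927.007ms=45/4b +328.467ms=3/4b
Σ=12b of 12 (137bpm 3/4) — PASS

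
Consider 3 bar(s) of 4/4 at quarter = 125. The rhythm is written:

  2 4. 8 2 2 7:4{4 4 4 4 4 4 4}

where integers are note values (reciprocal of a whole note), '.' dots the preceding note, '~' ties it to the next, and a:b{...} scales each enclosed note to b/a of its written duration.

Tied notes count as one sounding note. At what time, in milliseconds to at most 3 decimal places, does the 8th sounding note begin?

1. 0.0ms @ 0 + 960.0ms (2)
2. 960.0ms @ 2 + 720.0ms (3/2)
3. 1680.0ms @ 7/2 + 240.0ms (1/2)
4. 1920.0ms @ 4 + 960.0ms (2)
5. 2880.0ms @ 6 + 960.0ms (2)
6. 3840.0ms @ 8 + 274.286ms (4/7)
7. 4114.286ms @ 60/7 + 274.286ms (4/7)
8. 4388.571ms @ 64/7 + 274.286ms (4/7)
9. 4662.857ms @ 68/7 + 274.286ms (4/7)
10. 4937.143ms @ 72/7 + 274.286ms (4/7)
11. 5211.429ms @ 76/7 + 274.286ms (4/7)
12. 5485.714ms @ 80/7 + 274.286ms (4/7)

note 8 onset = 64/7b = 4388.571ms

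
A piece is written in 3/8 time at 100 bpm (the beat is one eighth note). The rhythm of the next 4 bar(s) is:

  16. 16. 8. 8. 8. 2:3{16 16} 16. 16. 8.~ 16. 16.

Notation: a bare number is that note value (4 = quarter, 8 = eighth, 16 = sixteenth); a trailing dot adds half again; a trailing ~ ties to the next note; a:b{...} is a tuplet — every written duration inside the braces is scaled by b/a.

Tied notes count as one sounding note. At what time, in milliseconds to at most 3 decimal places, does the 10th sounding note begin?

1. 0.0ms @ 0 + 450.0ms (3/4)
2. 450.0ms @ 3/4 + 450.0ms (3/4)
3. 900.0ms @ 3/2 + 900.0ms (3/2)
4. 1800.0ms @ 3 + 900.0ms (3/2)
5. 2700.0ms @ 9/2 + 900.0ms (3/2)
6. 3600.0ms @ 6 + 450.0ms (3/4)
7. 4050.0ms @ 27/4 + 450.0ms (3/4)
8. 4500.0ms @ 15/2 + 450.0ms (3/4)
9. 4950.0ms @ 33/4 + 450.0ms (3/4)
10. 5400.0ms @ 9 + 1350.0ms (9/4)
11. 6750.0ms @ 45/4 + 450.0ms (3/4)

note 10 onset = 9b = 5400.0ms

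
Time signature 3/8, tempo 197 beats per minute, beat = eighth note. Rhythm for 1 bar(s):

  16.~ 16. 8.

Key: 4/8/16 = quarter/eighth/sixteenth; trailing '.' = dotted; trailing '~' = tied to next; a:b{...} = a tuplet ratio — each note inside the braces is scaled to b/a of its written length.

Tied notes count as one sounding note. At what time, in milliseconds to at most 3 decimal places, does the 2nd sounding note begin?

1. 0.0ms @ 0 + 456.853ms (3/2)
2. 456.853ms @ 3/2 + 456.853ms (3/2)

note 2 onset = 3/2b = 456.853ms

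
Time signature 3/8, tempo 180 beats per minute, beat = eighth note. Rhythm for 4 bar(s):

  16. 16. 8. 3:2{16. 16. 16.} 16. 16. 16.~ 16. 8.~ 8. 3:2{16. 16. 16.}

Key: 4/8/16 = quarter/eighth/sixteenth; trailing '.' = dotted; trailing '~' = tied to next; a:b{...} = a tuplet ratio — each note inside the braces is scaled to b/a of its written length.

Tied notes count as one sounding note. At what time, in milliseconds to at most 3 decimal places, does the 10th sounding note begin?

1. 0.0ms @ 0 + 250.0ms (3/4)
2. 250.0ms @ 3/4 + 250.0ms (3/4)
3. 500.0ms @ 3/2 + 500.0ms (3/2)
4. 1000.0ms @ 3 + 166.667ms (1/2)
5. 1166.667ms @ 7/2 + 166.667ms (1/2)
6. 1333.333ms @ 4 + 166.667ms (1/2)
7. 1500.0ms @ 9/2 + 250.0ms (3/4)
8. 1750.0ms @ 21/4 + 250.0ms (3/4)
9. 2000.0ms @ 6 + 500.0ms (3/2)
10. 2500.0ms @ 15/2 + 1000.0ms (3)
11. 3500.0ms @ 21/2 + 166.667ms (1/2)
12. 3666.667ms @ 11 + 166.667ms (1/2)
13. 3833.333ms @ 23/2 + 166.667ms (1/2)

note 10 onset = 15/2b = 2500.0ms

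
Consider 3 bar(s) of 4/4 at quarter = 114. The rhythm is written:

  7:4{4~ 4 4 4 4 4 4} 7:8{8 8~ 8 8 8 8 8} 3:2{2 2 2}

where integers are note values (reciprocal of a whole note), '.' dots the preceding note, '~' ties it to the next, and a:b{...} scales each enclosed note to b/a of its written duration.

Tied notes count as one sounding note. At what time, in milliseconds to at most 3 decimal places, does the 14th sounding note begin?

note 14 onset = 28/3b = 4912.281ms

1. 0.0ms @ 0 + 601.504ms (8/7)
2. 601.504ms @ 8/7 + 300.752ms (4/7)
3. 902.256ms @ 12/7 + 300.752ms (4/7)
4. 1203.008ms @ 16/7 + 300.752ms (4/7)
5. 1503.759ms @ 20/7 + 300.752ms (4/7)
6. 1804.511ms @ 24/7 + 300.752ms (4/7)
7. 2105.263ms @ 4 + 300.752ms (4/7)
8. 2406.015ms @ 32/7 + 601.504ms (8/7)
9. 3007.519ms @ 40/7 + 300.752ms (4/7)
10. 3308.271ms @ 44/7 + 300.752ms (4/7)
11. 3609.023ms @ 48/7 + 300.752ms (4/7)
12. 3909.774ms @ 52/7 + 300.752ms (4/7)
13. 4210.526ms @ 8 + 701.754ms (4/3)
14. 4912.281ms @ 28/3 + 701.754ms (4/3)
15. 5614.035ms @ 32/3 + 701.754ms (4/3)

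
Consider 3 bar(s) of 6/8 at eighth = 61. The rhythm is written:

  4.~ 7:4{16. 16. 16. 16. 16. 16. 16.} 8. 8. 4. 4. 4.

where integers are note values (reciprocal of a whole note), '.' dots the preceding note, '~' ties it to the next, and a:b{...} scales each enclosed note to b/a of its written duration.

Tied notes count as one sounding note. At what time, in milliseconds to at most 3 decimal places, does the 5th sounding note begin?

note 5 onset = 33/7b = 4637.002ms

1. 0.0ms @ 0 + 3372.365ms (24/7)
2. 3372.365ms @ 24/7 + 421.546ms (3/7)
3. 3793.911ms @ 27/7 + 421.546ms (3/7)
4. 4215.457ms @ 30/7 + 421.546ms (3/7)
5. 4637.002ms @ 33/7 + 421.546ms (3/7)
6. 5058.548ms @ 36/7 + 421.546ms (3/7)
7. 5480.094ms @ 39/7 + 421.546ms (3/7)
8. 5901.639ms @ 6 + 1475.41ms (3/2)
9. 7377.049ms @ 15/2 + 1475.41ms (3/2)
10. 8852.459ms @ 9 + 2950.82ms (3)
11. 11803.279ms @ 12 + 2950.82ms (3)
12. 14754.098ms @ 15 + 2950.82ms (3)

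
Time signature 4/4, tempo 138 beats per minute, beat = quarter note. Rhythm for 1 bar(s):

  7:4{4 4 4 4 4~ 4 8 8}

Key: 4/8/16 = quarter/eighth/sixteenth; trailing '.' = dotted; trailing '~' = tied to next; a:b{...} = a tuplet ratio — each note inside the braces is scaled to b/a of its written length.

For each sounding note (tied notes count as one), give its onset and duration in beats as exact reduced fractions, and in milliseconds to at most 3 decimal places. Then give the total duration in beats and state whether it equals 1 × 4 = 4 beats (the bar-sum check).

1) 0.0ms=0b +248.447ms=4/7b
2) 248.447ms=4/7b +248.447ms=4/7b
3) 496.894ms=8/7b +248.447ms=4/7b
4) 745.342ms=12/7b +248.447ms=4/7b
5) 993.789ms=16/7b +496.894ms=8/7b
6) 1490.683ms=24/7b +124.224ms=2/7b
7) 1614.907ms=26/7b +124.224ms=2/7b
Σ=4b of 4 (138bpm 4/4) — PASS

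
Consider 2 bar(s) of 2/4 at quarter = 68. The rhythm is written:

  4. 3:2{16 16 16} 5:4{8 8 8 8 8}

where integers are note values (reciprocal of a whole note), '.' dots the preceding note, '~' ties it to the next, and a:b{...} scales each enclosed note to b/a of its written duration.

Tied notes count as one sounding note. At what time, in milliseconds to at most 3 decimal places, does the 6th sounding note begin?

1. 0.0ms @ 0 + 1323.529ms (3/2)
2. 1323.529ms @ 3/2 + 147.059ms (1/6)
3. 1470.588ms @ 5/3 + 147.059ms (1/6)
4. 1617.647ms @ 11/6 + 147.059ms (1/6)
5. 1764.706ms @ 2 + 352.941ms (2/5)
6. 2117.647ms @ 12/5 + 352.941ms (2/5)
7. 2470.588ms @ 14/5 + 352.941ms (2/5)
8. 2823.529ms @ 16/5 + 352.941ms (2/5)
9. 3176.471ms @ 18/5 + 352.941ms (2/5)

note 6 onset = 12/5b = 2117.647ms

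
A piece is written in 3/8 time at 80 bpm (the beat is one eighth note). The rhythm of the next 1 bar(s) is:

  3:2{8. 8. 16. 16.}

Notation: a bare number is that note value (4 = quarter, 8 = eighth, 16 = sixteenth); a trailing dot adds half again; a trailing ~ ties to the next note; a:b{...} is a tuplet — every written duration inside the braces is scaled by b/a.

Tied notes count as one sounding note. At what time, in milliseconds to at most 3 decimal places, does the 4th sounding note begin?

1. 0.0ms @ 0 + 750.0ms (1)
2. 750.0ms @ 1 + 750.0ms (1)
3. 1500.0ms @ 2 + 375.0ms (1/2)
4. 1875.0ms @ 5/2 + 375.0ms (1/2)

note 4 onset = 5/2b = 1875.0ms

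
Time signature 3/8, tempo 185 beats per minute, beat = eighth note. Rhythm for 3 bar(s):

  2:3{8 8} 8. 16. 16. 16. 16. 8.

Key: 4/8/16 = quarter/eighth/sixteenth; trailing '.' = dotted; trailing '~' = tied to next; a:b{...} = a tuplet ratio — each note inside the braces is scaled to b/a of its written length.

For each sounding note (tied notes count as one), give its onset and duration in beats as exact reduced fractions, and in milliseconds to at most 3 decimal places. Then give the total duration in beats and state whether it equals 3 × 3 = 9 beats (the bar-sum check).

1) 0.0ms=0b +486.486ms=3/2b
2) 486.486ms=3/2b +486.486ms=3/2b
3) 972.973ms=3b +486.486ms=3/2b
4) 1459.459ms=9/2b +243.243ms=3/4b
5) 1702.703ms=21/4b +243.243ms=3/4b
6) 1945.946ms=6b +243.243ms=3/4b
7) 2189.189ms=27/4b +243.243ms=3/4b
8) 2432.432ms=15/2b +486.486ms=3/2b
Σ=9b of 9 (185bpm 3/8) — PASS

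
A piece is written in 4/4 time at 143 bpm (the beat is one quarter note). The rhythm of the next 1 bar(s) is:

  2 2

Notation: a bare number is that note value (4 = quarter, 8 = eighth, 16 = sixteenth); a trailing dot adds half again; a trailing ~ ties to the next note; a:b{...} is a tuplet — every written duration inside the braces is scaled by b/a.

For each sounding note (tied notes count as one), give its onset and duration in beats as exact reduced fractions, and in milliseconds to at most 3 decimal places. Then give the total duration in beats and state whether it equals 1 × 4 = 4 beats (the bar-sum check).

1) 0.0ms=0b +839.161ms=2b
2) 839.161ms=2b +839.161ms=2b
Σ=4b of 4 (143bpm 4/4) — PASS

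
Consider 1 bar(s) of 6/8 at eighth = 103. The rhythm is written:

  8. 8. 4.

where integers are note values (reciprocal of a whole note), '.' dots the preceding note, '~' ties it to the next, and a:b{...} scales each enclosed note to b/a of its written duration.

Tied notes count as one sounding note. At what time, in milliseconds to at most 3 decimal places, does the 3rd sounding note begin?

1. 0.0ms @ 0 + 873.786ms (3/2)
2. 873.786ms @ 3/2 + 873.786ms (3/2)
3. 1747.573ms @ 3 + 1747.573ms (3)

note 3 onset = 3b = 1747.573ms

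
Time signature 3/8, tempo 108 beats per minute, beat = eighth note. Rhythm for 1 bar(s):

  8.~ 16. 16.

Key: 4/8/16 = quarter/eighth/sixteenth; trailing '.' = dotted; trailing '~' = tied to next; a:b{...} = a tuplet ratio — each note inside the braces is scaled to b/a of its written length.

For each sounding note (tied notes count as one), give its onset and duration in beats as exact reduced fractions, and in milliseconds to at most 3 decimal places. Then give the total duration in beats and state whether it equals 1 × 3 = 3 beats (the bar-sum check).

1) 0.0ms=0b +1250.0ms=9/4b
2) 1250.0ms=9/4b +416.667ms=3/4b
Σ=3b of 3 (108bpm 3/8) — PASS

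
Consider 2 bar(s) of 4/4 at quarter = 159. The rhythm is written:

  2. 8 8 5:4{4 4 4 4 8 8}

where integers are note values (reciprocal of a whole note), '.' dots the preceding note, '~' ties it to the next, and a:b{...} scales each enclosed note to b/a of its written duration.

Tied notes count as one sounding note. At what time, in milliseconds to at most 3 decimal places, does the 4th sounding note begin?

note 4 onset = 4b = 1509.434ms

1. 0.0ms @ 0 + 1132.075ms (3)
2. 1132.075ms @ 3 + 188.679ms (1/2)
3. 1320.755ms @ 7/2 + 188.679ms (1/2)
4. 1509.434ms @ 4 + 301.887ms (4/5)
5. 1811.321ms @ 24/5 + 301.887ms (4/5)
6. 2113.208ms @ 28/5 + 301.887ms (4/5)
7. 2415.094ms @ 32/5 + 301.887ms (4/5)
8. 2716.981ms @ 36/5 + 150.943ms (2/5)
9. 2867.925ms @ 38/5 + 150.943ms (2/5)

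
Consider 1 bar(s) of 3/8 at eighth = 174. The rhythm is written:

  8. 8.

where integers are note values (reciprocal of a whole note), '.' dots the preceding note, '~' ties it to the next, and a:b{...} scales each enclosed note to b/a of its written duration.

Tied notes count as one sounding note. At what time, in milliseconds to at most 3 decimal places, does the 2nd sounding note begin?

1. 0.0ms @ 0 + 517.241ms (3/2)
2. 517.241ms @ 3/2 + 517.241ms (3/2)

note 2 onset = 3/2b = 517.241ms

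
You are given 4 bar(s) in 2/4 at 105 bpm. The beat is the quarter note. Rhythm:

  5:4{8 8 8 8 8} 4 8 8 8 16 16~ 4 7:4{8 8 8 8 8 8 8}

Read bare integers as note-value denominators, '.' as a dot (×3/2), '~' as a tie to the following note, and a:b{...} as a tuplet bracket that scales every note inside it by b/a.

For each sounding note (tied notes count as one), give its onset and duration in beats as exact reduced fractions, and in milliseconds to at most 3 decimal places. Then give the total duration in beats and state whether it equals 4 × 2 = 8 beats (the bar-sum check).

1) 0.0ms=0b +228.571ms=2/5b
2) 228.571ms=2/5b +228.571ms=2/5b
3) 457.143ms=4/5b +228.571ms=2/5b
4) 685.714ms=6/5b +228.571ms=2/5b
5) 914.286ms=8/5b +228.571ms=2/5b
6) 1142.857ms=2b +571.429ms=1b
7) 1714.286ms=3b +285.714ms=1/2b
8) 2000.0ms=7/2b +285.714ms=1/2b
9) 2285.714ms=4b +285.714ms=1/2b
10) 2571.429ms=9/2b +142.857ms=1/4b
11) 2714.286ms=19/4b +714.286ms=5/4b
12) 3428.571ms=6b +163.265ms=2/7b
13) 3591.837ms=44/7b +163.265ms=2/7b
14) 3755.102ms=46/7b +163.265ms=2/7b
15) 3918.367ms=48/7b +163.265ms=2/7b
16) 4081.633ms=50/7b +163.265ms=2/7b
17) 4244.898ms=52/7b +163.265ms=2/7b
18) 4408.163ms=54/7b +163.265ms=2/7b
Σ=8b of 8 (105bpm 2/4) — PASS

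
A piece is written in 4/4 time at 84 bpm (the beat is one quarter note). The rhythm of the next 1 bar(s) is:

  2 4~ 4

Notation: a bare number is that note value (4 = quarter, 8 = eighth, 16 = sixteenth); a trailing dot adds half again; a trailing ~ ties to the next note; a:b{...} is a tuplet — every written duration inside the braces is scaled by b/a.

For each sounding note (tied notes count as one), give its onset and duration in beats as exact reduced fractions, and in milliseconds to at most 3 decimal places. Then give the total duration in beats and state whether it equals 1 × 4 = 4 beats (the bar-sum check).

1) 0.0ms=0b +1428.571ms=2b
2) 1428.571ms=2b +1428.571ms=2b
Σ=4b of 4 (84bpm 4/4) — PASS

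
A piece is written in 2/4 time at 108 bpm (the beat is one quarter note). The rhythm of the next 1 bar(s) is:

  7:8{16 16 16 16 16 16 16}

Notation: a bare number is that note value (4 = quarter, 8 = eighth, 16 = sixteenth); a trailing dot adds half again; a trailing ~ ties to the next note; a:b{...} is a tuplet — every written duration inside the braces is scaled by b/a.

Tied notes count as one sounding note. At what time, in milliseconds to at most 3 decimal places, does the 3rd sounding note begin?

1. 0.0ms @ 0 + 158.73ms (2/7)
2. 158.73ms @ 2/7 + 158.73ms (2/7)
3. 317.46ms @ 4/7 + 158.73ms (2/7)
4. 476.19ms @ 6/7 + 158.73ms (2/7)
5. 634.921ms @ 8/7 + 158.73ms (2/7)
6. 793.651ms @ 10/7 + 158.73ms (2/7)
7. 952.381ms @ 12/7 + 158.73ms (2/7)

note 3 onset = 4/7b = 317.46ms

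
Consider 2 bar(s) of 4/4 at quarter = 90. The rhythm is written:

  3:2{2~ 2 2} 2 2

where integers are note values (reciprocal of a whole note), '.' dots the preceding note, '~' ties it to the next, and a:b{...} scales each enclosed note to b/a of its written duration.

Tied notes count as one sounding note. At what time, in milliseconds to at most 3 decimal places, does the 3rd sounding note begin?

1. 0.0ms @ 0 + 1777.778ms (8/3)
2. 1777.778ms @ 8/3 + 888.889ms (4/3)
3. 2666.667ms @ 4 + 1333.333ms (2)
4. 4000.0ms @ 6 + 1333.333ms (2)

note 3 onset = 4b = 2666.667ms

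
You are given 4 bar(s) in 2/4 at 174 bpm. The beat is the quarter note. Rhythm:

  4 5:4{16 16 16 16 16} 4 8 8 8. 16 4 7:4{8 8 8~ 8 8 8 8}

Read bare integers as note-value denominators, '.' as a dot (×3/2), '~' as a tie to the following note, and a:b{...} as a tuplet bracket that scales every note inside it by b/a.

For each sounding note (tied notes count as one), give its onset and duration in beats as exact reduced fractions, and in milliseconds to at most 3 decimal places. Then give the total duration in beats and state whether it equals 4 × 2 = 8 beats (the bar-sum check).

1) 0.0ms=0b +344.828ms=1b
2) 344.828ms=1b +68.966ms=1/5b
3) 413.793ms=6/5b +68.966ms=1/5b
4) 482.759ms=7/5b +68.966ms=1/5b
5) 551.724ms=8/5b +68.966ms=1/5b
6) 620.69ms=9/5b +68.966ms=1/5b
7) 689.655ms=2b +344.828ms=1b
8) 1034.483ms=3b +172.414ms=1/2b
9) 1206.897ms=7/2b +172.414ms=1/2b
10) 1379.31ms=4b +258.621ms=3/4b
11) 1637.931ms=19/4b +86.207ms=1/4b
12) 1724.138ms=5b +344.828ms=1b
13) 2068.966ms=6b +98.522ms=2/7b
14) 2167.488ms=44/7b +98.522ms=2/7b
15) 2266.01ms=46/7b +197.044ms=4/7b
16) 2463.054ms=50/7b +98.522ms=2/7b
17) 2561.576ms=52/7b +98.522ms=2/7b
18) 2660.099ms=54/7b +98.522ms=2/7b
Σ=8b of 8 (174bpm 2/4) — PASS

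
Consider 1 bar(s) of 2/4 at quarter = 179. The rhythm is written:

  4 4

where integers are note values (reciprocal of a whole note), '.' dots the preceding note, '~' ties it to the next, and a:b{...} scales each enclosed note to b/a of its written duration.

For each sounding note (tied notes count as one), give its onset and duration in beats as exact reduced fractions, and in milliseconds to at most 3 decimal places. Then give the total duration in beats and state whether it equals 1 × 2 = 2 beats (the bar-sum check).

1) 0.0ms=0b +335.196ms=1b
2) 335.196ms=1b +335.196ms=1b
Σ=2b of 2 (179bpm 2/4) — PASS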